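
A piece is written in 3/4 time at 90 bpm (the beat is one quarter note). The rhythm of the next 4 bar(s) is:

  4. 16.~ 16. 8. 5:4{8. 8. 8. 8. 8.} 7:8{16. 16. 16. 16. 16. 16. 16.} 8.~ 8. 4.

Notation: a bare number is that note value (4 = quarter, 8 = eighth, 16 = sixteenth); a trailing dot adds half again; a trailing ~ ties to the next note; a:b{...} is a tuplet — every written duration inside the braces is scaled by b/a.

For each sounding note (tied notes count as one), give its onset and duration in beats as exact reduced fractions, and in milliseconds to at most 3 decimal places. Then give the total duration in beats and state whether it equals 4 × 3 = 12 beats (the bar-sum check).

1) 0.0ms=0b +1000.0ms=3/2b
2) 1000.0ms=3/2b +500.0ms=3/4b
3) 1500.0ms=9/4b +500.0ms=3/4b
4) 2000.0ms=3b +400.0ms=3/5b
5) 2400.0ms=18/5b +400.0ms=3/5b
6) 2800.0ms=21/5b +400.0ms=3/5b
7) 3200.0ms=24/5b +400.0ms=3/5b
8) 3600.0ms=27/5b +400.0ms=3/5b
9) 4000.0ms=6b +285.714ms=3/7b
10) 4285.714ms=45/7b +285.714ms=3/7b
11) 4571.429ms=48/7b +285.714ms=3/7b
12) 4857.143ms=51/7b +285.714ms=3/7b
13) 5142.857ms=54/7b +285.714ms=3/7b
14) 5428.571ms=57/7b +285.714ms=3/7b
15) 5714.286ms=60/7b +285.714ms=3/7b
16) 6000.0ms=9b +1000.0ms=3/2b
17) 7000.0ms=21/2b +1000.0ms=3/2b
Σ=12b of 12 (90bpm 3/4) — PASS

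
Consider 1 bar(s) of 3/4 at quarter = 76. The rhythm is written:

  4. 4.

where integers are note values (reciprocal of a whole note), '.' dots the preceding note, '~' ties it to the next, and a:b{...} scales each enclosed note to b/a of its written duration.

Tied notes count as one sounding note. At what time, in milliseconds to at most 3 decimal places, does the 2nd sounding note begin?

1. 0.0ms @ 0 + 1184.211ms (3/2)
2. 1184.211ms @ 3/2 + 1184.211ms (3/2)

note 2 onset = 3/2b = 1184.211ms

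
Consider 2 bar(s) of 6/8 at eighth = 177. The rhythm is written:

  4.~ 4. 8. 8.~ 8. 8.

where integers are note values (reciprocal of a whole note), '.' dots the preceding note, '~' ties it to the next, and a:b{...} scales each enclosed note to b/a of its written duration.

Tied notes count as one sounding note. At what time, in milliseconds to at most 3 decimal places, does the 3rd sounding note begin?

1. 0.0ms @ 0 + 2033.898ms (6)
2. 2033.898ms @ 6 + 508.475ms (3/2)
3. 2542.373ms @ 15/2 + 1016.949ms (3)
4. 3559.322ms @ 21/2 + 508.475ms (3/2)

note 3 onset = 15/2b = 2542.373ms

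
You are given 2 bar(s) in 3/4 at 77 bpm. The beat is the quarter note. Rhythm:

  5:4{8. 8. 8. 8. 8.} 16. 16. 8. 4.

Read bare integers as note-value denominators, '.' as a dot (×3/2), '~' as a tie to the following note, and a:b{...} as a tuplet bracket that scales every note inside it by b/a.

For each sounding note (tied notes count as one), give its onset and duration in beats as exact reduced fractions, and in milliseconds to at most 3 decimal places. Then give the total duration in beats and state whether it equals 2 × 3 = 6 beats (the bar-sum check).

1) 0.0ms=0b +467.532ms=3/5b
2) 467.532ms=3/5b +467.532ms=3/5b
3) 935.065ms=6/5b +467.532ms=3/5b
4) 1402.597ms=9/5b +467.532ms=3/5b
5) 1870.13ms=12/5b +467.532ms=3/5b
6) 2337.662ms=3b +292.208ms=3/8b
7) 2629.87ms=27/8b +292.208ms=3/8b
8) 2922.078ms=15/4b +584.416ms=3/4b
9) 3506.494ms=9/2b +1168.831ms=3/2b
Σ=6b of 6 (77bpm 3/4) — PASS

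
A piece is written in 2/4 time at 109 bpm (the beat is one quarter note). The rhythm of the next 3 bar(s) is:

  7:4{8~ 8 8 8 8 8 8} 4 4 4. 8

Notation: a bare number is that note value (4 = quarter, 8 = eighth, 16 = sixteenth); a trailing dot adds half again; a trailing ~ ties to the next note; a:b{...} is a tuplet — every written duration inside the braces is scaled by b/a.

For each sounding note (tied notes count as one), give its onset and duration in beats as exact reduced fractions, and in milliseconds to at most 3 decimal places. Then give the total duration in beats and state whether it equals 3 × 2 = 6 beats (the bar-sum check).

1) 0.0ms=0b +314.548ms=4/7b
2) 314.548ms=4/7b +157.274ms=2/7b
3) 471.822ms=6/7b +157.274ms=2/7b
4) 629.096ms=8/7b +157.274ms=2/7b
5) 786.37ms=10/7b +157.274ms=2/7b
6) 943.644ms=12/7b +157.274ms=2/7b
7) 1100.917ms=2b +550.459ms=1b
8) 1651.376ms=3b +550.459ms=1b
9) 2201.835ms=4b +825.688ms=3/2b
10) 3027.523ms=11/2b +275.229ms=1/2b
Σ=6b of 6 (109bpm 2/4) — PASS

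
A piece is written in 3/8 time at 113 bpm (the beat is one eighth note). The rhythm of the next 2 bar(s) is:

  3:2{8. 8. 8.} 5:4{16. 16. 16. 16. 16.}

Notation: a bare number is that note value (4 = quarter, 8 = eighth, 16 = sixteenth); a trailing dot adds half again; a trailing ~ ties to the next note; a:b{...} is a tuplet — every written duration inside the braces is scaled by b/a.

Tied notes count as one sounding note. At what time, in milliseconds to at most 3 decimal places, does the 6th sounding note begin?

note 6 onset = 21/5b = 2230.088ms

1. 0.0ms @ 0 + 530.973ms (1)
2. 530.973ms @ 1 + 530.973ms (1)
3. 1061.947ms @ 2 + 530.973ms (1)
4. 1592.92ms @ 3 + 318.584ms (3/5)
5. 1911.504ms @ 18/5 + 318.584ms (3/5)
6. 2230.088ms @ 21/5 + 318.584ms (3/5)
7. 2548.673ms @ 24/5 + 318.584ms (3/5)
8. 2867.257ms @ 27/5 + 318.584ms (3/5)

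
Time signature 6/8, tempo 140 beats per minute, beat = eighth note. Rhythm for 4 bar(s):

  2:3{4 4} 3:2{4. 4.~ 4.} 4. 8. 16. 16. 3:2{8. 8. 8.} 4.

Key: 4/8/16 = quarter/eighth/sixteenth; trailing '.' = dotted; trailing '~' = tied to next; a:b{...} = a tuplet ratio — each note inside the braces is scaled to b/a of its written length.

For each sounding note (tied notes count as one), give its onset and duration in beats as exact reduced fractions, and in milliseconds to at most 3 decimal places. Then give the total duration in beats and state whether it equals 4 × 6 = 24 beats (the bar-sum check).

1) 0.0ms=0b +1285.714ms=3b
2) 1285.714ms=3b +1285.714ms=3b
3) 2571.429ms=6b +857.143ms=2b
4) 3428.571ms=8b +1714.286ms=4b
5) 5142.857ms=12b +1285.714ms=3b
6) 6428.571ms=15b +642.857ms=3/2b
7) 7071.429ms=33/2b +321.429ms=3/4b
8) 7392.857ms=69/4b +321.429ms=3/4b
9) 7714.286ms=18b +428.571ms=1b
10) 8142.857ms=19b +428.571ms=1b
11) 8571.429ms=20b +428.571ms=1b
12) 9000.0ms=21b +1285.714ms=3b
Σ=24b of 24 (140bpm 6/8) — PASS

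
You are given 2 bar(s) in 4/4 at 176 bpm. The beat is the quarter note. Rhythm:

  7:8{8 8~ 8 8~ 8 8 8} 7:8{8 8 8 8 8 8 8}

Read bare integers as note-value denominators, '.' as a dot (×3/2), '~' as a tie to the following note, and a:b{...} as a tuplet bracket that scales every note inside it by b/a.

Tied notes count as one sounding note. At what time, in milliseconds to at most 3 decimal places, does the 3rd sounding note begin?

note 3 onset = 12/7b = 584.416ms

1. 0.0ms @ 0 + 194.805ms (4/7)
2. 194.805ms @ 4/7 + 389.61ms (8/7)
3. 584.416ms @ 12/7 + 389.61ms (8/7)
4. 974.026ms @ 20/7 + 194.805ms (4/7)
5. 1168.831ms @ 24/7 + 194.805ms (4/7)
6. 1363.636ms @ 4 + 194.805ms (4/7)
7. 1558.442ms @ 32/7 + 194.805ms (4/7)
8. 1753.247ms @ 36/7 + 194.805ms (4/7)
9. 1948.052ms @ 40/7 + 194.805ms (4/7)
10. 2142.857ms @ 44/7 + 194.805ms (4/7)
11. 2337.662ms @ 48/7 + 194.805ms (4/7)
12. 2532.468ms @ 52/7 + 194.805ms (4/7)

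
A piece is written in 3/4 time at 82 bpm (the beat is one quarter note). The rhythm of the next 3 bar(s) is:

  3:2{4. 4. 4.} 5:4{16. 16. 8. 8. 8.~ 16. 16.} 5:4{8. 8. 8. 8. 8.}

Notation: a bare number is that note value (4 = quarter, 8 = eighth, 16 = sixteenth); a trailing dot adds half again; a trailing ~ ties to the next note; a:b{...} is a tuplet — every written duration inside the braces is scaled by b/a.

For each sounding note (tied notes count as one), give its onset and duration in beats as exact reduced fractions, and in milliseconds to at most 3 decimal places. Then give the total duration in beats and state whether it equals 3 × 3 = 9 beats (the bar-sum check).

1) 0.0ms=0b +731.707ms=1b
2) 731.707ms=1b +731.707ms=1b
3) 1463.415ms=2b +731.707ms=1b
4) 2195.122ms=3b +219.512ms=3/10b
5) 2414.634ms=33/10b +219.512ms=3/10b
6) 2634.146ms=18/5b +439.024ms=3/5b
7) 3073.171ms=21/5b +439.024ms=3/5b
8) 3512.195ms=24/5b +658.537ms=9/10b
9) 4170.732ms=57/10b +219.512ms=3/10b
10) 4390.244ms=6b +439.024ms=3/5b
11) 4829.268ms=33/5b +439.024ms=3/5b
12) 5268.293ms=36/5b +439.024ms=3/5b
13) 5707.317ms=39/5b +439.024ms=3/5b
14) 6146.341ms=42/5b +439.024ms=3/5b
Σ=9b of 9 (82bpm 3/4) — PASS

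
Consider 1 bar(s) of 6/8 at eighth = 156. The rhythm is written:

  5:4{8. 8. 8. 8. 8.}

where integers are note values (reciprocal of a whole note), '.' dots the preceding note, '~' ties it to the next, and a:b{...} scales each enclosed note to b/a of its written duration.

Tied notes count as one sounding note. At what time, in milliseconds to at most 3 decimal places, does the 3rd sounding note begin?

note 3 onset = 12/5b = 923.077ms

1. 0.0ms @ 0 + 461.538ms (6/5)
2. 461.538ms @ 6/5 + 461.538ms (6/5)
3. 923.077ms @ 12/5 + 461.538ms (6/5)
4. 1384.615ms @ 18/5 + 461.538ms (6/5)
5. 1846.154ms @ 24/5 + 461.538ms (6/5)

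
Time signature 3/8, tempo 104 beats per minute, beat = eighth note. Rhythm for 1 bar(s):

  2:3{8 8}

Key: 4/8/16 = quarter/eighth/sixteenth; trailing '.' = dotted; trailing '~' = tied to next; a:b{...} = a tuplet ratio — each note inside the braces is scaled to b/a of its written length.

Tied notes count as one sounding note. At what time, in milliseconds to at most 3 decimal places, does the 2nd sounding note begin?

1. 0.0ms @ 0 + 865.385ms (3/2)
2. 865.385ms @ 3/2 + 865.385ms (3/2)

note 2 onset = 3/2b = 865.385ms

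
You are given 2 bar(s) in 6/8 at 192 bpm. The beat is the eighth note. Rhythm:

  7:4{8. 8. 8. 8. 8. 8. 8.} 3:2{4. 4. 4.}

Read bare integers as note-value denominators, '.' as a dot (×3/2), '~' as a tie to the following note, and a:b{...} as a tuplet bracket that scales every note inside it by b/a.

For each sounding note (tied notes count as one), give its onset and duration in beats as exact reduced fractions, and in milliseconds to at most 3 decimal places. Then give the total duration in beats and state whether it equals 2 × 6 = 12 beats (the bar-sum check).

1) 0.0ms=0b +267.857ms=6/7b
2) 267.857ms=6/7b +267.857ms=6/7b
3) 535.714ms=12/7b +267.857ms=6/7b
4) 803.571ms=18/7b +267.857ms=6/7b
5) 1071.429ms=24/7b +267.857ms=6/7b
6) 1339.286ms=30/7b +267.857ms=6/7b
7) 1607.143ms=36/7b +267.857ms=6/7b
8) 1875.0ms=6b +625.0ms=2b
9) 2500.0ms=8b +625.0ms=2b
10) 3125.0ms=10b +625.0ms=2b
Σ=12b of 12 (192bpm 6/8) — PASS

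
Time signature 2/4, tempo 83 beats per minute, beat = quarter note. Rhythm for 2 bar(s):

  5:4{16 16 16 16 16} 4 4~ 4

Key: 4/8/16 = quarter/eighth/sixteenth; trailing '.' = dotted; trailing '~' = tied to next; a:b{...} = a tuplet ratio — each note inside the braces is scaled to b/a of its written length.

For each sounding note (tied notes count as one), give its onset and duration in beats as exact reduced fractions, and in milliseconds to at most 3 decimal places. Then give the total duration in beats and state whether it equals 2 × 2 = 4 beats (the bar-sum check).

1) 0.0ms=0b +144.578ms=1/5b
2) 144.578ms=1/5b +144.578ms=1/5b
3) 289.157ms=2/5b +144.578ms=1/5b
4) 433.735ms=3/5b +144.578ms=1/5b
5) 578.313ms=4/5b +144.578ms=1/5b
6) 722.892ms=1b +722.892ms=1b
7) 1445.783ms=2b +1445.783ms=2b
Σ=4b of 4 (83bpm 2/4) — PASS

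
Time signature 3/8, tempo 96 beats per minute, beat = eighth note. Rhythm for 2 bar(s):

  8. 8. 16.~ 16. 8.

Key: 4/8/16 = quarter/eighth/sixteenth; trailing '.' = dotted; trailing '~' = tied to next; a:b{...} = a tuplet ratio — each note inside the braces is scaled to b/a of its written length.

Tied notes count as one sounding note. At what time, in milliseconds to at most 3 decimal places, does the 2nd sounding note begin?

note 2 onset = 3/2b = 937.5ms

1. 0.0ms @ 0 + 937.5ms (3/2)
2. 937.5ms @ 3/2 + 937.5ms (3/2)
3. 1875.0ms @ 3 + 937.5ms (3/2)
4. 2812.5ms @ 9/2 + 937.5ms (3/2)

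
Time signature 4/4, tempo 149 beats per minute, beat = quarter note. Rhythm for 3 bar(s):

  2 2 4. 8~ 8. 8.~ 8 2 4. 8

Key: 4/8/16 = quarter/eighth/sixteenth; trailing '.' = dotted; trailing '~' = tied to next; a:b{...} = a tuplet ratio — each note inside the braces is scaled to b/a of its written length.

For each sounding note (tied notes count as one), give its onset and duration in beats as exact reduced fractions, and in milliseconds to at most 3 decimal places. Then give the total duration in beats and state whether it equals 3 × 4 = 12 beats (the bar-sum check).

1) 0.0ms=0b +805.369ms=2b
2) 805.369ms=2b +805.369ms=2b
3) 1610.738ms=4b +604.027ms=3/2b
4) 2214.765ms=11/2b +503.356ms=5/4b
5) 2718.121ms=27/4b +503.356ms=5/4b
6) 3221.477ms=8b +805.369ms=2b
7) 4026.846ms=10b +604.027ms=3/2b
8) 4630.872ms=23/2b +201.342ms=1/2b
Σ=12b of 12 (149bpm 4/4) — PASS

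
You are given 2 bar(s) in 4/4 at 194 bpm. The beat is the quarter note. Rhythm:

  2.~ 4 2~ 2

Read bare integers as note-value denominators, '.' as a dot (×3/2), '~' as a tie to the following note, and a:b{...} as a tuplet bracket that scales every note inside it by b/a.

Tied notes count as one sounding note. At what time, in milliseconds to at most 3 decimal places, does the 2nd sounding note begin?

1. 0.0ms @ 0 + 1237.113ms (4)
2. 1237.113ms @ 4 + 1237.113ms (4)

note 2 onset = 4b = 1237.113ms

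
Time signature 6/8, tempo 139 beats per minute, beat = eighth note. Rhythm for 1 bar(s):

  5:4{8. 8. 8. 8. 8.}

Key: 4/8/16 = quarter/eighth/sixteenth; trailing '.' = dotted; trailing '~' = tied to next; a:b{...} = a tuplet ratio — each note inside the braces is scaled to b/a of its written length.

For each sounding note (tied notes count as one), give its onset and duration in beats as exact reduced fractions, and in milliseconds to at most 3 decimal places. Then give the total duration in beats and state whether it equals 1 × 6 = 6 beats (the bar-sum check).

1) 0.0ms=0b +517.986ms=6/5b
2) 517.986ms=6/5b +517.986ms=6/5b
3) 1035.971ms=12/5b +517.986ms=6/5b
4) 1553.957ms=18/5b +517.986ms=6/5b
5) 2071.942ms=24/5b +517.986ms=6/5b
Σ=6b of 6 (139bpm 6/8) — PASS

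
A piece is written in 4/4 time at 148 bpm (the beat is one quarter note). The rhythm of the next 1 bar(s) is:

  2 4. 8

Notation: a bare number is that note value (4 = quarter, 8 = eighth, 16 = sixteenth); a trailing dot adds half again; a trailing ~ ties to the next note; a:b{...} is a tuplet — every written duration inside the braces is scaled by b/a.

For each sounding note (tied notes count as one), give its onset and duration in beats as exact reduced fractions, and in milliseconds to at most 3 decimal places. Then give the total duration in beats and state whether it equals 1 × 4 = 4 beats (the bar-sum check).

1) 0.0ms=0b +810.811ms=2b
2) 810.811ms=2b +608.108ms=3/2b
3) 1418.919ms=7/2b +202.703ms=1/2b
Σ=4b of 4 (148bpm 4/4) — PASS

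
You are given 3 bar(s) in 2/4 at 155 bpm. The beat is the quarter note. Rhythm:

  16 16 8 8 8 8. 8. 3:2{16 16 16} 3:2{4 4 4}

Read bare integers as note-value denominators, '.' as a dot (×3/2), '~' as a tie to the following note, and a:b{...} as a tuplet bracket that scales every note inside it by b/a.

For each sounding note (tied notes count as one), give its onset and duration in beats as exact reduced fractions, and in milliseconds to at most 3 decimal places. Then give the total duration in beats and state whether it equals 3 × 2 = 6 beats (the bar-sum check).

1) 0.0ms=0b +96.774ms=1/4b
2) 96.774ms=1/4b +96.774ms=1/4b
3) 193.548ms=1/2b +193.548ms=1/2b
4) 387.097ms=1b +193.548ms=1/2b
5) 580.645ms=3/2b +193.548ms=1/2b
6) 774.194ms=2b +290.323ms=3/4b
7) 1064.516ms=11/4b +290.323ms=3/4b
8) 1354.839ms=7/2b +64.516ms=1/6b
9) 1419.355ms=11/3b +64.516ms=1/6b
10) 1483.871ms=23/6b +64.516ms=1/6b
11) 1548.387ms=4b +258.065ms=2/3b
12) 1806.452ms=14/3b +258.065ms=2/3b
13) 2064.516ms=16/3b +258.065ms=2/3b
Σ=6b of 6 (155bpm 2/4) — PASS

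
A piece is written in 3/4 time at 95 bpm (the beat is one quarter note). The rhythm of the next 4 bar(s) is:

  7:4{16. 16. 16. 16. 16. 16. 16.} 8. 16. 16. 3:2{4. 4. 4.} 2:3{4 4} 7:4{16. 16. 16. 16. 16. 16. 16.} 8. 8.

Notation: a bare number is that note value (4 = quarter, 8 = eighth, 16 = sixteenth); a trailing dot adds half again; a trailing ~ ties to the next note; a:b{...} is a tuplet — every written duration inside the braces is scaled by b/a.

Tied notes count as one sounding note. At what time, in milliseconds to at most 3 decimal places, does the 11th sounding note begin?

1. 0.0ms @ 0 + 135.338ms (3/14)
2. 135.338ms @ 3/14 + 135.338ms (3/14)
3. 270.677ms @ 3/7 + 135.338ms (3/14)
4. 406.015ms @ 9/14 + 135.338ms (3/14)
5. 541.353ms @ 6/7 + 135.338ms (3/14)
6. 676.692ms @ 15/14 + 135.338ms (3/14)
7. 812.03ms @ 9/7 + 135.338ms (3/14)
8. 947.368ms @ 3/2 + 473.684ms (3/4)
9. 1421.053ms @ 9/4 + 236.842ms (3/8)
10. 1657.895ms @ 21/8 + 236.842ms (3/8)
11. 1894.737ms @ 3 + 631.579ms (1)
12. 2526.316ms @ 4 + 631.579ms (1)
13. 3157.895ms @ 5 + 631.579ms (1)
14. 3789.474ms @ 6 + 947.368ms (3/2)
15. 4736.842ms @ 15/2 + 947.368ms (3/2)
16. 5684.211ms @ 9 + 135.338ms (3/14)
17. 5819.549ms @ 129/14 + 135.338ms (3/14)
18. 5954.887ms @ 66/7 + 135.338ms (3/14)
19. 6090.226ms @ 135/14 + 135.338ms (3/14)
20. 6225.564ms @ 69/7 + 135.338ms (3/14)
21. 6360.902ms @ 141/14 + 135.338ms (3/14)
22. 6496.241ms @ 72/7 + 135.338ms (3/14)
23. 6631.579ms @ 21/2 + 473.684ms (3/4)
24. 7105.263ms @ 45/4 + 473.684ms (3/4)

note 11 onset = 3b = 1894.737ms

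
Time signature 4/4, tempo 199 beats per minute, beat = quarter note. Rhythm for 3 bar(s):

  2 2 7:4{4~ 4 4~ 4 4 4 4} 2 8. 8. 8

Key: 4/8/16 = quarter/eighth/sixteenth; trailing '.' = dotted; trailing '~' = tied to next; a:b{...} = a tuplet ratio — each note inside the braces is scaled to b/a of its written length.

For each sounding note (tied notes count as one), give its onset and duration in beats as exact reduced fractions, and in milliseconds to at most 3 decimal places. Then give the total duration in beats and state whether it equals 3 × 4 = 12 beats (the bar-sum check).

1) 0.0ms=0b +603.015ms=2b
2) 603.015ms=2b +603.015ms=2b
3) 1206.03ms=4b +344.58ms=8/7b
4) 1550.61ms=36/7b +344.58ms=8/7b
5) 1895.19ms=44/7b +172.29ms=4/7b
6) 2067.48ms=48/7b +172.29ms=4/7b
7) 2239.77ms=52/7b +172.29ms=4/7b
8) 2412.06ms=8b +603.015ms=2b
9) 3015.075ms=10b +226.131ms=3/4b
10) 3241.206ms=43/4b +226.131ms=3/4b
11) 3467.337ms=23/2b +150.754ms=1/2b
Σ=12b of 12 (199bpm 4/4) — PASS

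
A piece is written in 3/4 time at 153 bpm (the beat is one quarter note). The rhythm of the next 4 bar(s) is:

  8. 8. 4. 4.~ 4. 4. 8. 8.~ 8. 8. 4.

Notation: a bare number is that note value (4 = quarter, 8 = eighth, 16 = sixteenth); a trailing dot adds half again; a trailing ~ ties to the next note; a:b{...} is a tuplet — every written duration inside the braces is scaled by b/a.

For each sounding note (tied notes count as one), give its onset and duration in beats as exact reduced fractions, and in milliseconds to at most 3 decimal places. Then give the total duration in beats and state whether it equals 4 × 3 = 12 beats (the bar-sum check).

1) 0.0ms=0b +294.118ms=3/4b
2) 294.118ms=3/4b +294.118ms=3/4b
3) 588.235ms=3/2b +588.235ms=3/2b
4) 1176.471ms=3b +1176.471ms=3b
5) 2352.941ms=6b +588.235ms=3/2b
6) 2941.176ms=15/2b +294.118ms=3/4b
7) 3235.294ms=33/4b +588.235ms=3/2b
8) 3823.529ms=39/4b +294.118ms=3/4b
9) 4117.647ms=21/2b +588.235ms=3/2b
Σ=12b of 12 (153bpm 3/4) — PASS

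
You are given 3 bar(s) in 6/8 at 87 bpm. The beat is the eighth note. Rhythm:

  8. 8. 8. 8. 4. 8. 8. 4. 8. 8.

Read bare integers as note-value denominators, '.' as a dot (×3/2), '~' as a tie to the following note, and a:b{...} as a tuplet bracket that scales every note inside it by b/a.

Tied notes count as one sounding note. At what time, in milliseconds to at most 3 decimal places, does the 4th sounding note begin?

1. 0.0ms @ 0 + 1034.483ms (3/2)
2. 1034.483ms @ 3/2 + 1034.483ms (3/2)
3. 2068.966ms @ 3 + 1034.483ms (3/2)
4. 3103.448ms @ 9/2 + 1034.483ms (3/2)
5. 4137.931ms @ 6 + 2068.966ms (3)
6. 6206.897ms @ 9 + 1034.483ms (3/2)
7. 7241.379ms @ 21/2 + 1034.483ms (3/2)
8. 8275.862ms @ 12 + 2068.966ms (3)
9. 10344.828ms @ 15 + 1034.483ms (3/2)
10. 11379.31ms @ 33/2 + 1034.483ms (3/2)

note 4 onset = 9/2b = 3103.448ms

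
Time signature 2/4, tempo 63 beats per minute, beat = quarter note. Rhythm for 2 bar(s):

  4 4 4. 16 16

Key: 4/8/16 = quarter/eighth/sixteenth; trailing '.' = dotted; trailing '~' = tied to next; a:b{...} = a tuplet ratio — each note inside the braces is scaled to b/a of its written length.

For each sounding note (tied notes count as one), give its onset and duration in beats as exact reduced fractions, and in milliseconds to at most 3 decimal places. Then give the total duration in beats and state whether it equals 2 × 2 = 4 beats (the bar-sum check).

1) 0.0ms=0b +952.381ms=1b
2) 952.381ms=1b +952.381ms=1b
3) 1904.762ms=2b +1428.571ms=3/2b
4) 3333.333ms=7/2b +238.095ms=1/4b
5) 3571.429ms=15/4b +238.095ms=1/4b
Σ=4b of 4 (63bpm 2/4) — PASS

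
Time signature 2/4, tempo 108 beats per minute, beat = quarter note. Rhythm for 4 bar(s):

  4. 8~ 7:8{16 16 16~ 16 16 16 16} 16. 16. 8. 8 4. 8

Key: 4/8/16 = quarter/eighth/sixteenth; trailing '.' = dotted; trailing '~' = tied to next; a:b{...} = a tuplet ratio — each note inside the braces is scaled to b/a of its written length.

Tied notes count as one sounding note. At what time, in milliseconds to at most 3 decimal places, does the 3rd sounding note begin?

1. 0.0ms @ 0 + 833.333ms (3/2)
2. 833.333ms @ 3/2 + 436.508ms (11/14)
3. 1269.841ms @ 16/7 + 158.73ms (2/7)
4. 1428.571ms @ 18/7 + 317.46ms (4/7)
5. 1746.032ms @ 22/7 + 158.73ms (2/7)
6. 1904.762ms @ 24/7 + 158.73ms (2/7)
7. 2063.492ms @ 26/7 + 158.73ms (2/7)
8. 2222.222ms @ 4 + 208.333ms (3/8)
9. 2430.556ms @ 35/8 + 208.333ms (3/8)
10. 2638.889ms @ 19/4 + 416.667ms (3/4)
11. 3055.556ms @ 11/2 + 277.778ms (1/2)
12. 3333.333ms @ 6 + 833.333ms (3/2)
13. 4166.667ms @ 15/2 + 277.778ms (1/2)

note 3 onset = 16/7b = 1269.841ms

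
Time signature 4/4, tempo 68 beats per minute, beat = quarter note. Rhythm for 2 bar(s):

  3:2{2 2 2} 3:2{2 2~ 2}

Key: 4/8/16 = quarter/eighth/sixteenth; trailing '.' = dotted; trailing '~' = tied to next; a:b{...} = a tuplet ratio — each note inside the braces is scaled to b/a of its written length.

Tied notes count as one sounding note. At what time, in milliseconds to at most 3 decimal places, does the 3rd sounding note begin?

1. 0.0ms @ 0 + 1176.471ms (4/3)
2. 1176.471ms @ 4/3 + 1176.471ms (4/3)
3. 2352.941ms @ 8/3 + 1176.471ms (4/3)
4. 3529.412ms @ 4 + 1176.471ms (4/3)
5. 4705.882ms @ 16/3 + 2352.941ms (8/3)

note 3 onset = 8/3b = 2352.941ms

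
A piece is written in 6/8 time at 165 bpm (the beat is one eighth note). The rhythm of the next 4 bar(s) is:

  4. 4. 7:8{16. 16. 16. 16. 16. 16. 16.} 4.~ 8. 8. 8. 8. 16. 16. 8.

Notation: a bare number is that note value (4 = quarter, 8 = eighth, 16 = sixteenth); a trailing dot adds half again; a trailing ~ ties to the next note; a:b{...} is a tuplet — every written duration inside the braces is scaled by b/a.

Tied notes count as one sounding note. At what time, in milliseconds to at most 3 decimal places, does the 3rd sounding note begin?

1. 0.0ms @ 0 + 1090.909ms (3)
2. 1090.909ms @ 3 + 1090.909ms (3)
3. 2181.818ms @ 6 + 311.688ms (6/7)
4. 2493.506ms @ 48/7 + 311.688ms (6/7)
5. 2805.195ms @ 54/7 + 311.688ms (6/7)
6. 3116.883ms @ 60/7 + 311.688ms (6/7)
7. 3428.571ms @ 66/7 + 311.688ms (6/7)
8. 3740.26ms @ 72/7 + 311.688ms (6/7)
9. 4051.948ms @ 78/7 + 311.688ms (6/7)
10. 4363.636ms @ 12 + 1636.364ms (9/2)
11. 6000.0ms @ 33/2 + 545.455ms (3/2)
12. 6545.455ms @ 18 + 545.455ms (3/2)
13. 7090.909ms @ 39/2 + 545.455ms (3/2)
14. 7636.364ms @ 21 + 272.727ms (3/4)
15. 7909.091ms @ 87/4 + 272.727ms (3/4)
16. 8181.818ms @ 45/2 + 545.455ms (3/2)

note 3 onset = 6b = 2181.818ms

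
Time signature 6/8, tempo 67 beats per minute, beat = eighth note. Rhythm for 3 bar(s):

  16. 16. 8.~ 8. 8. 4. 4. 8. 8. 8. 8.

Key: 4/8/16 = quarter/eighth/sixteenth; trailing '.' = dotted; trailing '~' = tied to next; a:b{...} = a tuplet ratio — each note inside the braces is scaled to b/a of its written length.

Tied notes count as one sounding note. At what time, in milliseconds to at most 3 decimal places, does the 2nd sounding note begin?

1. 0.0ms @ 0 + 671.642ms (3/4)
2. 671.642ms @ 3/4 + 671.642ms (3/4)
3. 1343.284ms @ 3/2 + 2686.567ms (3)
4. 4029.851ms @ 9/2 + 1343.284ms (3/2)
5. 5373.134ms @ 6 + 2686.567ms (3)
6. 8059.701ms @ 9 + 2686.567ms (3)
7. 10746.269ms @ 12 + 1343.284ms (3/2)
8. 12089.552ms @ 27/2 + 1343.284ms (3/2)
9. 13432.836ms @ 15 + 1343.284ms (3/2)
10. 14776.119ms @ 33/2 + 1343.284ms (3/2)

note 2 onset = 3/4b = 671.642ms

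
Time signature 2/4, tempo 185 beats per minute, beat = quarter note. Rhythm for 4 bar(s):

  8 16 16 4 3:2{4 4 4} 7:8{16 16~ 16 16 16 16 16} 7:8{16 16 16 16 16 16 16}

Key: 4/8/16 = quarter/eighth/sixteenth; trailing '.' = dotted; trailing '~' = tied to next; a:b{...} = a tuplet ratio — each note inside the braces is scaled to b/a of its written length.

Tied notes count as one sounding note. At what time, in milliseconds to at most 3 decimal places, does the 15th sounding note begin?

1. 0.0ms @ 0 + 162.162ms (1/2)
2. 162.162ms @ 1/2 + 81.081ms (1/4)
3. 243.243ms @ 3/4 + 81.081ms (1/4)
4. 324.324ms @ 1 + 324.324ms (1)
5. 648.649ms @ 2 + 216.216ms (2/3)
6. 864.865ms @ 8/3 + 216.216ms (2/3)
7. 1081.081ms @ 10/3 + 216.216ms (2/3)
8. 1297.297ms @ 4 + 92.664ms (2/7)
9. 1389.961ms @ 30/7 + 185.328ms (4/7)
10. 1575.29ms @ 34/7 + 92.664ms (2/7)
11. 1667.954ms @ 36/7 + 92.664ms (2/7)
12. 1760.618ms @ 38/7 + 92.664ms (2/7)
13. 1853.282ms @ 40/7 + 92.664ms (2/7)
14. 1945.946ms @ 6 + 92.664ms (2/7)
15. 2038.61ms @ 44/7 + 92.664ms (2/7)
16. 2131.274ms @ 46/7 + 92.664ms (2/7)
17. 2223.938ms @ 48/7 + 92.664ms (2/7)
18. 2316.602ms @ 50/7 + 92.664ms (2/7)
19. 2409.266ms @ 52/7 + 92.664ms (2/7)
20. 2501.931ms @ 54/7 + 92.664ms (2/7)

note 15 onset = 44/7b = 2038.61ms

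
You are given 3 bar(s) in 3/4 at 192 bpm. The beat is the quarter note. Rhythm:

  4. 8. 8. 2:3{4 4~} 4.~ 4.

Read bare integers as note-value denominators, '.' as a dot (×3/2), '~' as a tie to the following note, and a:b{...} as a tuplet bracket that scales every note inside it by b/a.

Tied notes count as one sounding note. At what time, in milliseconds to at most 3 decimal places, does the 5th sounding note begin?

note 5 onset = 9/2b = 1406.25ms

1. 0.0ms @ 0 + 468.75ms (3/2)
2. 468.75ms @ 3/2 + 234.375ms (3/4)
3. 703.125ms @ 9/4 + 234.375ms (3/4)
4. 937.5ms @ 3 + 468.75ms (3/2)
5. 1406.25ms @ 9/2 + 1406.25ms (9/2)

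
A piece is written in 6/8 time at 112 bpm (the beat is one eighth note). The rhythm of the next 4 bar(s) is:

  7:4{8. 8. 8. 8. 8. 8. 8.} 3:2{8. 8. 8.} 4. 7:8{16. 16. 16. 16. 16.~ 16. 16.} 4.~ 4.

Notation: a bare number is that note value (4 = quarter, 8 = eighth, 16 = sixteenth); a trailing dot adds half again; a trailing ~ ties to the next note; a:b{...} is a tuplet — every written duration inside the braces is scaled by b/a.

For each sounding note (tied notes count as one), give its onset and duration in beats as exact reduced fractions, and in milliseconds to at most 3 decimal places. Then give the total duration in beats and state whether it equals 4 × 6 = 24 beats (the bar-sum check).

1) 0.0ms=0b +459.184ms=6/7b
2) 459.184ms=6/7b +459.184ms=6/7b
3) 918.367ms=12/7b +459.184ms=6/7b
4) 1377.551ms=18/7b +459.184ms=6/7b
5) 1836.735ms=24/7b +459.184ms=6/7b
6) 2295.918ms=30/7b +459.184ms=6/7b
7) 2755.102ms=36/7b +459.184ms=6/7b
8) 3214.286ms=6b +535.714ms=1b
9) 3750.0ms=7b +535.714ms=1b
10) 4285.714ms=8b +535.714ms=1b
11) 4821.429ms=9b +1607.143ms=3b
12) 6428.571ms=12b +459.184ms=6/7b
13) 6887.755ms=90/7b +459.184ms=6/7b
14) 7346.939ms=96/7b +459.184ms=6/7b
15) 7806.122ms=102/7b +459.184ms=6/7b
16) 8265.306ms=108/7b +918.367ms=12/7b
17) 9183.673ms=120/7b +459.184ms=6/7b
18) 9642.857ms=18b +3214.286ms=6b
Σ=24b of 24 (112bpm 6/8) — PASS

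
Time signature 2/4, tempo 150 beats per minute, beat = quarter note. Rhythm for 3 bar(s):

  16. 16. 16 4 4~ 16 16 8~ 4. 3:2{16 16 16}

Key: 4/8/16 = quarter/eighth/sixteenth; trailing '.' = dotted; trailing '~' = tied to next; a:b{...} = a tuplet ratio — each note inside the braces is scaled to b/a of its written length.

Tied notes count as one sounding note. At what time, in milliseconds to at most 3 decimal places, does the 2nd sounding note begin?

1. 0.0ms @ 0 + 150.0ms (3/8)
2. 150.0ms @ 3/8 + 150.0ms (3/8)
3. 300.0ms @ 3/4 + 100.0ms (1/4)
4. 400.0ms @ 1 + 400.0ms (1)
5. 800.0ms @ 2 + 500.0ms (5/4)
6. 1300.0ms @ 13/4 + 100.0ms (1/4)
7. 1400.0ms @ 7/2 + 800.0ms (2)
8. 2200.0ms @ 11/2 + 66.667ms (1/6)
9. 2266.667ms @ 17/3 + 66.667ms (1/6)
10. 2333.333ms @ 35/6 + 66.667ms (1/6)

note 2 onset = 3/8b = 150.0ms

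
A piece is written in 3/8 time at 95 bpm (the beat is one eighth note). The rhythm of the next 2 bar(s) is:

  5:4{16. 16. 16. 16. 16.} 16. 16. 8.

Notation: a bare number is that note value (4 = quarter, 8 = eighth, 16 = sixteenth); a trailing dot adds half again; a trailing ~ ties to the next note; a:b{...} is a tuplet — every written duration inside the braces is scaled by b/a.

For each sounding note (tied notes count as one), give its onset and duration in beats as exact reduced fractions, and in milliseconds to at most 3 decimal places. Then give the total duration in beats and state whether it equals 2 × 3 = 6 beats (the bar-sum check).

1) 0.0ms=0b +378.947ms=3/5b
2) 378.947ms=3/5b +378.947ms=3/5b
3) 757.895ms=6/5b +378.947ms=3/5b
4) 1136.842ms=9/5b +378.947ms=3/5b
5) 1515.789ms=12/5b +378.947ms=3/5b
6) 1894.737ms=3b +473.684ms=3/4b
7) 2368.421ms=15/4b +473.684ms=3/4b
8) 2842.105ms=9/2b +947.368ms=3/2b
Σ=6b of 6 (95bpm 3/8) — PASS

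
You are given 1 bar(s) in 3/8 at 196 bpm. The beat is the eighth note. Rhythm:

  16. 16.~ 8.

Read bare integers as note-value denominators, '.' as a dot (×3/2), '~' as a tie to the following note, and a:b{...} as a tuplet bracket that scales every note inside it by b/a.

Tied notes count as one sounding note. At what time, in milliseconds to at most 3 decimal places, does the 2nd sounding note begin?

1. 0.0ms @ 0 + 229.592ms (3/4)
2. 229.592ms @ 3/4 + 688.776ms (9/4)

note 2 onset = 3/4b = 229.592ms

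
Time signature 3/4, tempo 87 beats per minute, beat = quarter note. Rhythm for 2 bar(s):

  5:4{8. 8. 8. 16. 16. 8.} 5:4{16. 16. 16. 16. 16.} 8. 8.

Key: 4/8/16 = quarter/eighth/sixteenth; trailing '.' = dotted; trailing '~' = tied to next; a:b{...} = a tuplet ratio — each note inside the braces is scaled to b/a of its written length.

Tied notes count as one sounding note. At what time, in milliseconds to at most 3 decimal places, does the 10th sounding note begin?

1. 0.0ms @ 0 + 413.793ms (3/5)
2. 413.793ms @ 3/5 + 413.793ms (3/5)
3. 827.586ms @ 6/5 + 413.793ms (3/5)
4. 1241.379ms @ 9/5 + 206.897ms (3/10)
5. 1448.276ms @ 21/10 + 206.897ms (3/10)
6. 1655.172ms @ 12/5 + 413.793ms (3/5)
7. 2068.966ms @ 3 + 206.897ms (3/10)
8. 2275.862ms @ 33/10 + 206.897ms (3/10)
9. 2482.759ms @ 18/5 + 206.897ms (3/10)
10. 2689.655ms @ 39/10 + 206.897ms (3/10)
11. 2896.552ms @ 21/5 + 206.897ms (3/10)
12. 3103.448ms @ 9/2 + 517.241ms (3/4)
13. 3620.69ms @ 21/4 + 517.241ms (3/4)

note 10 onset = 39/10b = 2689.655ms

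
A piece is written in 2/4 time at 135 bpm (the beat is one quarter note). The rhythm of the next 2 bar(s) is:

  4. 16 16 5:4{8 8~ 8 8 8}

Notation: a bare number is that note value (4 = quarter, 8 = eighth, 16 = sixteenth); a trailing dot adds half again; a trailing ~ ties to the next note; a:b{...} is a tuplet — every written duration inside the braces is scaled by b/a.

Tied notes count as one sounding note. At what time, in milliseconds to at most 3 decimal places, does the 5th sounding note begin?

note 5 onset = 12/5b = 1066.667ms

1. 0.0ms @ 0 + 666.667ms (3/2)
2. 666.667ms @ 3/2 + 111.111ms (1/4)
3. 777.778ms @ 7/4 + 111.111ms (1/4)
4. 888.889ms @ 2 + 177.778ms (2/5)
5. 1066.667ms @ 12/5 + 355.556ms (4/5)
6. 1422.222ms @ 16/5 + 177.778ms (2/5)
7. 1600.0ms @ 18/5 + 177.778ms (2/5)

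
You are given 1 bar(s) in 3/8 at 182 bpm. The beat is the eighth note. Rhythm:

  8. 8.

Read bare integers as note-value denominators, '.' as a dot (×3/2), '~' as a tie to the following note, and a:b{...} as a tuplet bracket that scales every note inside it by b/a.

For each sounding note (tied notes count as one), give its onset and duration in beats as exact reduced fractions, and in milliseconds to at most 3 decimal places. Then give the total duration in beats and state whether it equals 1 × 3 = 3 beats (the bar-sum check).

1) 0.0ms=0b +494.505ms=3/2b
2) 494.505ms=3/2b +494.505ms=3/2b
Σ=3b of 3 (182bpm 3/8) — PASS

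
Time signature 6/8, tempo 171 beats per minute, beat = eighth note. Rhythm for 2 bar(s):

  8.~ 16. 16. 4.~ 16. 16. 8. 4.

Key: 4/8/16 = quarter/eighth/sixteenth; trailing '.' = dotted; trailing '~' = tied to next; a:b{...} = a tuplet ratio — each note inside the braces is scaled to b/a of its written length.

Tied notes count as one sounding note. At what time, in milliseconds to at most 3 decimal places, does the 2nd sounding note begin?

1. 0.0ms @ 0 + 789.474ms (9/4)
2. 789.474ms @ 9/4 + 263.158ms (3/4)
3. 1052.632ms @ 3 + 1315.789ms (15/4)
4. 2368.421ms @ 27/4 + 263.158ms (3/4)
5. 2631.579ms @ 15/2 + 526.316ms (3/2)
6. 3157.895ms @ 9 + 1052.632ms (3)

note 2 onset = 9/4b = 789.474ms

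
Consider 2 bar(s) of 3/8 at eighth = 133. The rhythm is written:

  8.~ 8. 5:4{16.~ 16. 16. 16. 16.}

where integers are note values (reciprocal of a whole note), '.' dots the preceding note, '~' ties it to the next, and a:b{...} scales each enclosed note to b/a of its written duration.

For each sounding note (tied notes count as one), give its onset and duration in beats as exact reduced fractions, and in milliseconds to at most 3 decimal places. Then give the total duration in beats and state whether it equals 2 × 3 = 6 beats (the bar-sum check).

1) 0.0ms=0b +1353.383ms=3b
2) 1353.383ms=3b +541.353ms=6/5b
3) 1894.737ms=21/5b +270.677ms=3/5b
4) 2165.414ms=24/5b +270.677ms=3/5b
5) 2436.09ms=27/5b +270.677ms=3/5b
Σ=6b of 6 (133bpm 3/8) — PASS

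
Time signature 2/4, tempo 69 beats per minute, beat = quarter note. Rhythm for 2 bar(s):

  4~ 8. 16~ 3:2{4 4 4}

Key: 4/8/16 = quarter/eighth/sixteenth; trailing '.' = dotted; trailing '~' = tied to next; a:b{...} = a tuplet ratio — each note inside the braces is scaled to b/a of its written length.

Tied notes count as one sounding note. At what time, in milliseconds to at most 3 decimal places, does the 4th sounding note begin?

note 4 onset = 10/3b = 2898.551ms

1. 0.0ms @ 0 + 1521.739ms (7/4)
2. 1521.739ms @ 7/4 + 797.101ms (11/12)
3. 2318.841ms @ 8/3 + 579.71ms (2/3)
4. 2898.551ms @ 10/3 + 579.71ms (2/3)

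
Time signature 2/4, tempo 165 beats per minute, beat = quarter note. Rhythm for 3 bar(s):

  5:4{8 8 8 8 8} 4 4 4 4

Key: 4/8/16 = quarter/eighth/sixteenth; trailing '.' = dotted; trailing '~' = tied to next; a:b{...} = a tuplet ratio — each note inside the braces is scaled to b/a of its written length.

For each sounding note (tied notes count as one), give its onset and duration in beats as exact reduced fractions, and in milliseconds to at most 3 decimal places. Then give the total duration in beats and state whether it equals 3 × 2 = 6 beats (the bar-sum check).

1) 0.0ms=0b +145.455ms=2/5b
2) 145.455ms=2/5b +145.455ms=2/5b
3) 290.909ms=4/5b +145.455ms=2/5b
4) 436.364ms=6/5b +145.455ms=2/5b
5) 581.818ms=8/5b +145.455ms=2/5b
6) 727.273ms=2b +363.636ms=1b
7) 1090.909ms=3b +363.636ms=1b
8) 1454.545ms=4b +363.636ms=1b
9) 1818.182ms=5b +363.636ms=1b
Σ=6b of 6 (165bpm 2/4) — PASS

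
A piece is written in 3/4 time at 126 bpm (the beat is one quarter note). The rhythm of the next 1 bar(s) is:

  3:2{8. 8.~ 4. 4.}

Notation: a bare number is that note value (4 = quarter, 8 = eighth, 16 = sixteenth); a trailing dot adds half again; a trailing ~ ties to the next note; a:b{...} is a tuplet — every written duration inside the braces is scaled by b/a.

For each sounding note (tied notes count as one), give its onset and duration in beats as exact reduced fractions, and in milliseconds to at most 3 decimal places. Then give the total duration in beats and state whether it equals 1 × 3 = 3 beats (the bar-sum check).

1) 0.0ms=0b +238.095ms=1/2b
2) 238.095ms=1/2b +714.286ms=3/2b
3) 952.381ms=2b +476.19ms=1b
Σ=3b of 3 (126bpm 3/4) — PASS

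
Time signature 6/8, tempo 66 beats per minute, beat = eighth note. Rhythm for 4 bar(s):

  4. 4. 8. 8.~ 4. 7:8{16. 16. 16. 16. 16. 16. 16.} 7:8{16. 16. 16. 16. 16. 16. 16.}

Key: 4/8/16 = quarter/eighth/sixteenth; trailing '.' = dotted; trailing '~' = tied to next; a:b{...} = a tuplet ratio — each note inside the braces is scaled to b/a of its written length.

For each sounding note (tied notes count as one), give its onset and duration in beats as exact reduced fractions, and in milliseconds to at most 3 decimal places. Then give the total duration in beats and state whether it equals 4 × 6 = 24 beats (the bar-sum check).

1) 0.0ms=0b +2727.273ms=3b
2) 2727.273ms=3b +2727.273ms=3b
3) 5454.545ms=6b +1363.636ms=3/2b
4) 6818.182ms=15/2b +4090.909ms=9/2b
5) 10909.091ms=12b +779.221ms=6/7b
6) 11688.312ms=90/7b +779.221ms=6/7b
7) 12467.532ms=96/7b +779.221ms=6/7b
8) 13246.753ms=102/7b +779.221ms=6/7b
9) 14025.974ms=108/7b +779.221ms=6/7b
10) 14805.195ms=114/7b +779.221ms=6/7b
11) 15584.416ms=120/7b +779.221ms=6/7b
12) 16363.636ms=18b +779.221ms=6/7b
13) 17142.857ms=132/7b +779.221ms=6/7b
14) 17922.078ms=138/7b +779.221ms=6/7b
15) 18701.299ms=144/7b +779.221ms=6/7b
16) 19480.519ms=150/7b +779.221ms=6/7b
17) 20259.74ms=156/7b +779.221ms=6/7b
18) 21038.961ms=162/7b +779.221ms=6/7b
Σ=24b of 24 (66bpm 6/8) — PASS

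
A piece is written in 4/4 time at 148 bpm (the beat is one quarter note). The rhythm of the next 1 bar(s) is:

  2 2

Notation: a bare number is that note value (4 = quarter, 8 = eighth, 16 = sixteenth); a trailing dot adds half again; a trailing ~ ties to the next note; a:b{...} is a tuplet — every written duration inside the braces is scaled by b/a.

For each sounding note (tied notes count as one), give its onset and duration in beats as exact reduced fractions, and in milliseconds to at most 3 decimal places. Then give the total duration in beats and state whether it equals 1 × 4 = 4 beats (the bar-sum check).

1) 0.0ms=0b +810.811ms=2b
2) 810.811ms=2b +810.811ms=2b
Σ=4b of 4 (148bpm 4/4) — PASS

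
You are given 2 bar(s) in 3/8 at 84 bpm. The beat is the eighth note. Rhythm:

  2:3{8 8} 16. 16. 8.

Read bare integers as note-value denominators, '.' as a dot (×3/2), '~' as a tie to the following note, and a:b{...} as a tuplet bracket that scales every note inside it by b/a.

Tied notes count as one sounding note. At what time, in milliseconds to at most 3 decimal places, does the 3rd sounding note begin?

note 3 onset = 3b = 2142.857ms

1. 0.0ms @ 0 + 1071.429ms (3/2)
2. 1071.429ms @ 3/2 + 1071.429ms (3/2)
3. 2142.857ms @ 3 + 535.714ms (3/4)
4. 2678.571ms @ 15/4 + 535.714ms (3/4)
5. 3214.286ms @ 9/2 + 1071.429ms (3/2)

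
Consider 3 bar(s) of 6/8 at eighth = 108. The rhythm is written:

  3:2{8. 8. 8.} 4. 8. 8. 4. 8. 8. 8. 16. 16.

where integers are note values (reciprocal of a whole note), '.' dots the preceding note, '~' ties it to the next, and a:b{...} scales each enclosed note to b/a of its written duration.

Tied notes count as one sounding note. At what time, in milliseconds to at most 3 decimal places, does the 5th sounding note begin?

note 5 onset = 6b = 3333.333ms

1. 0.0ms @ 0 + 555.556ms (1)
2. 555.556ms @ 1 + 555.556ms (1)
3. 1111.111ms @ 2 + 555.556ms (1)
4. 1666.667ms @ 3 + 1666.667ms (3)
5. 3333.333ms @ 6 + 833.333ms (3/2)
6. 4166.667ms @ 15/2 + 833.333ms (3/2)
7. 5000.0ms @ 9 + 1666.667ms (3)
8. 6666.667ms @ 12 + 833.333ms (3/2)
9. 7500.0ms @ 27/2 + 833.333ms (3/2)
10. 8333.333ms @ 15 + 833.333ms (3/2)
11. 9166.667ms @ 33/2 + 416.667ms (3/4)
12. 9583.333ms @ 69/4 + 416.667ms (3/4)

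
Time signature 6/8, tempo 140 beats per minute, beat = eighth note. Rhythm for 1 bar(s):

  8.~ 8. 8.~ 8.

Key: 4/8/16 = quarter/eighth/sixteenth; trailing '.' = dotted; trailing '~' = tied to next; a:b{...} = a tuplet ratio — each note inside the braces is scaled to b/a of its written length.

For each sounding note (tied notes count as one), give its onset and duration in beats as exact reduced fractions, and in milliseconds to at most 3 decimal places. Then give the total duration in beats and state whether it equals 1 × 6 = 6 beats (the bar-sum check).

1) 0.0ms=0b +1285.714ms=3b
2) 1285.714ms=3b +1285.714ms=3b
Σ=6b of 6 (140bpm 6/8) — PASS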